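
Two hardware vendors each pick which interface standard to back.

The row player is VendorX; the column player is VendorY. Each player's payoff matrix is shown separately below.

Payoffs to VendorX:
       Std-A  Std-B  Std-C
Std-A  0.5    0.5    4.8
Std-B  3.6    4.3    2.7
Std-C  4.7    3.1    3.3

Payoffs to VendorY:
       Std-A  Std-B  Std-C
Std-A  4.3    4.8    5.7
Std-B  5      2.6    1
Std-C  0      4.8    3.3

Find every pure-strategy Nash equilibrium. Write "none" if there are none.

The unique pure-strategy Nash equilibrium is (Std-A, Std-C).

VendorX against Std-A: payoffs 0.5, 3.6, 4.7 → best response Std-C.
VendorX against Std-B: payoffs 0.5, 4.3, 3.1 → best response Std-B.
VendorX against Std-C: payoffs 4.8, 2.7, 3.3 → best response Std-A.
VendorY against Std-A: payoffs 4.3, 4.8, 5.7 → best response Std-C.
VendorY against Std-B: payoffs 5, 2.6, 1 → best response Std-A.
VendorY against Std-C: payoffs 0, 4.8, 3.3 → best response Std-B.
Mutual best responses: (Std-A, Std-C).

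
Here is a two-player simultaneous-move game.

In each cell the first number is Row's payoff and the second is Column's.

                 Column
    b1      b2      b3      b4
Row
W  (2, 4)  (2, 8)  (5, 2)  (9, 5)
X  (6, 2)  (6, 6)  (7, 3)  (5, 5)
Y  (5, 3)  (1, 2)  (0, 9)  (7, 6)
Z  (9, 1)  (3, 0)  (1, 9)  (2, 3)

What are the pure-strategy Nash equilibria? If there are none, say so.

Row against b1: payoffs 2, 6, 5, 9 → best response Z.
Row against b2: payoffs 2, 6, 1, 3 → best response X.
Row against b3: payoffs 5, 7, 0, 1 → best response X.
Row against b4: payoffs 9, 5, 7, 2 → best response W.
Column against W: payoffs 4, 8, 2, 5 → best response b2.
Column against X: payoffs 2, 6, 3, 5 → best response b2.
Column against Y: payoffs 3, 2, 9, 6 → best response b3.
Column against Z: payoffs 1, 0, 9, 3 → best response b3.
Mutual best responses: (X, b2).

(X, b2)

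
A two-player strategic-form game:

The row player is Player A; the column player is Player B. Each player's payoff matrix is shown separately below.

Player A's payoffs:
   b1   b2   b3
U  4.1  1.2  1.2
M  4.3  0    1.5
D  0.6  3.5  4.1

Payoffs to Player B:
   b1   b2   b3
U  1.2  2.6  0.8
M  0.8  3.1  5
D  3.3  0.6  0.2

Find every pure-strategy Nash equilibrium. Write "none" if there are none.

none

For each player, find the best response to each opponent profile; mutual best responses are the pure NE.
Player A against b1: payoffs 4.1, 4.3, 0.6 → best response M.
Player A against b2: payoffs 1.2, 0, 3.5 → best response D.
Player A against b3: payoffs 1.2, 1.5, 4.1 → best response D.
Player B against U: payoffs 1.2, 2.6, 0.8 → best response b2.
Player B against M: payoffs 0.8, 3.1, 5 → best response b3.
Player B against D: payoffs 3.3, 0.6, 0.2 → best response b1.
No profile is a mutual best response for all players.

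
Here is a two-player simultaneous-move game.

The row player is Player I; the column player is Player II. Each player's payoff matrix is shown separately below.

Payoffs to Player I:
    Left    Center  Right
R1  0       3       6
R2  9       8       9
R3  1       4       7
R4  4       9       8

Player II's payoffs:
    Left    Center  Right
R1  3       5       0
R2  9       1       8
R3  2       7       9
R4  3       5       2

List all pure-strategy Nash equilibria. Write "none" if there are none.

Player I against Left: payoffs 0, 9, 1, 4 → best response R2.
Player I against Center: payoffs 3, 8, 4, 9 → best response R4.
Player I against Right: payoffs 6, 9, 7, 8 → best response R2.
Player II against R1: payoffs 3, 5, 0 → best response Center.
Player II against R2: payoffs 9, 1, 8 → best response Left.
Player II against R3: payoffs 2, 7, 9 → best response Right.
Player II against R4: payoffs 3, 5, 2 → best response Center.
Mutual best responses: (R2, Left); (R4, Center).

(R2, Left); (R4, Center)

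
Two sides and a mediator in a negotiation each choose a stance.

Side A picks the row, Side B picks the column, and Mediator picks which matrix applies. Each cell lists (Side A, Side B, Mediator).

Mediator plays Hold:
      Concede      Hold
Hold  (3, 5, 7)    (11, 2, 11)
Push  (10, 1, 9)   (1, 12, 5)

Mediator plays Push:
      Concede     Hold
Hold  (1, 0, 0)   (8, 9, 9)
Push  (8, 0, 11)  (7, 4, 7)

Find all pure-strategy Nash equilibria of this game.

No pure-strategy Nash equilibrium.

(Hold, Concede, Hold): Side A can switch to Push (3 → 10). Not NE.
(Hold, Concede, Push): Side A can switch to Push (1 → 8). Not NE.
(Hold, Hold, Hold): Side B can switch to Concede (2 → 5). Not NE.
(Hold, Hold, Push): Mediator can switch to Hold (9 → 11). Not NE.
(Push, Concede, Hold): Side B can switch to Hold (1 → 12). Not NE.
(Push, Concede, Push): Side B can switch to Hold (0 → 4). Not NE.
(The remaining 2 profiles each have a profitable deviation by the same check.)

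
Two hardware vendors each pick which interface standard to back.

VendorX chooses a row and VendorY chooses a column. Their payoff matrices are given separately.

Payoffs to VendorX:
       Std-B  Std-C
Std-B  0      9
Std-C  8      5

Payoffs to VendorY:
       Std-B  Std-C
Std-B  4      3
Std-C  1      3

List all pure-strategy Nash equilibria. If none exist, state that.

VendorX against Std-B: payoffs 0, 8 → best response Std-C.
VendorX against Std-C: payoffs 9, 5 → best response Std-B.
VendorY against Std-B: payoffs 4, 3 → best response Std-B.
VendorY against Std-C: payoffs 1, 3 → best response Std-C.
No profile is a mutual best response for all players.

none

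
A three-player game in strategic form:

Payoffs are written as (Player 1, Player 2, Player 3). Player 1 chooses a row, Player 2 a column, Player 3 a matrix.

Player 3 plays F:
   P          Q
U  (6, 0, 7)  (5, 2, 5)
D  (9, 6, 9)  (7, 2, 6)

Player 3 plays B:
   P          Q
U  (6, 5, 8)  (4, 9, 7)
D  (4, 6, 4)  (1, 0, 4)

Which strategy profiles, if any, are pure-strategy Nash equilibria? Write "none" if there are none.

(U, P, F): Player 1 can switch to D (6 → 9). Not NE.
(U, P, B): Player 2 can switch to Q (5 → 9). Not NE.
(U, Q, F): Player 1 can switch to D (5 → 7). Not NE.
(U, Q, B): Player 1 gets 4, best alternative 1; Player 2 gets 9, best alternative 5; Player 3 gets 7, best alternative 5. No profitable deviation — NE.
(D, P, F): Player 1 gets 9, best alternative 6; Player 2 gets 6, best alternative 2; Player 3 gets 9, best alternative 4. No profitable deviation — NE.
(D, P, B): Player 1 can switch to U (4 → 6). Not NE.
(D, Q, F): Player 2 can switch to P (2 → 6). Not NE.
(D, Q, B): Player 1 can switch to U (1 → 4). Not NE.

Pure-strategy Nash equilibria: (U, Q, B) and (D, P, F)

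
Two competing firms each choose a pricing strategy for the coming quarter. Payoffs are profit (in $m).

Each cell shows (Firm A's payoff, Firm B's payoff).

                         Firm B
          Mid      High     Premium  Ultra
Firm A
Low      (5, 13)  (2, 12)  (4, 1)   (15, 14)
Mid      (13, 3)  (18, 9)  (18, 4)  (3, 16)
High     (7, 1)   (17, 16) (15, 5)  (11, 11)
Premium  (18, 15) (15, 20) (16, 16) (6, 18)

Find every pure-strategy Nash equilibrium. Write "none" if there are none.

Pure NE: (Low, Ultra)

Firm A against Mid: payoffs 5, 13, 7, 18 → best response Premium.
Firm A against High: payoffs 2, 18, 17, 15 → best response Mid.
Firm A against Premium: payoffs 4, 18, 15, 16 → best response Mid.
Firm A against Ultra: payoffs 15, 3, 11, 6 → best response Low.
Firm B against Low: payoffs 13, 12, 1, 14 → best response Ultra.
Firm B against Mid: payoffs 3, 9, 4, 16 → best response Ultra.
Firm B against High: payoffs 1, 16, 5, 11 → best response High.
Firm B against Premium: payoffs 15, 20, 16, 18 → best response High.
Mutual best responses: (Low, Ultra).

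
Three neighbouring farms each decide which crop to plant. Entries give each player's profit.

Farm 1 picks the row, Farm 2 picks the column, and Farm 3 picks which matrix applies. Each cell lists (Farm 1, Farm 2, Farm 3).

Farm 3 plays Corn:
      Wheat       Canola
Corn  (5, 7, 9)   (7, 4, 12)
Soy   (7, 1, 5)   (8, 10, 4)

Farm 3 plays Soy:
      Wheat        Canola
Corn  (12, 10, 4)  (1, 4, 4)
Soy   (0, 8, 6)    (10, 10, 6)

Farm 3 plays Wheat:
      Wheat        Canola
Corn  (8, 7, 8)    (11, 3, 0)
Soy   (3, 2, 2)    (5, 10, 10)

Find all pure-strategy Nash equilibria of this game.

Farm 1 against (Wheat, Corn): payoffs 5, 7 → best response Soy.
Farm 1 against (Wheat, Soy): payoffs 12, 0 → best response Corn.
Farm 1 against (Wheat, Wheat): payoffs 8, 3 → best response Corn.
Farm 1 against (Canola, Corn): payoffs 7, 8 → best response Soy.
Farm 1 against (Canola, Soy): payoffs 1, 10 → best response Soy.
Farm 1 against (Canola, Wheat): payoffs 11, 5 → best response Corn.
Farm 2 against (Corn, Corn): payoffs 7, 4 → best response Wheat.
Farm 2 against (Corn, Soy): payoffs 10, 4 → best response Wheat.
Farm 2 against (Corn, Wheat): payoffs 7, 3 → best response Wheat.
Farm 2 against (Soy, Corn): payoffs 1, 10 → best response Canola.
Farm 2 against (Soy, Soy): payoffs 8, 10 → best response Canola.
Farm 2 against (Soy, Wheat): payoffs 2, 10 → best response Canola.
Farm 3 against (Corn, Wheat): payoffs 9, 4, 8 → best response Corn.
Farm 3 against (Corn, Canola): payoffs 12, 4, 0 → best response Corn.
Farm 3 against (Soy, Wheat): payoffs 5, 6, 2 → best response Soy.
Farm 3 against (Soy, Canola): payoffs 4, 6, 10 → best response Wheat.
No profile is a mutual best response for all players.

This game has no pure Nash equilibrium.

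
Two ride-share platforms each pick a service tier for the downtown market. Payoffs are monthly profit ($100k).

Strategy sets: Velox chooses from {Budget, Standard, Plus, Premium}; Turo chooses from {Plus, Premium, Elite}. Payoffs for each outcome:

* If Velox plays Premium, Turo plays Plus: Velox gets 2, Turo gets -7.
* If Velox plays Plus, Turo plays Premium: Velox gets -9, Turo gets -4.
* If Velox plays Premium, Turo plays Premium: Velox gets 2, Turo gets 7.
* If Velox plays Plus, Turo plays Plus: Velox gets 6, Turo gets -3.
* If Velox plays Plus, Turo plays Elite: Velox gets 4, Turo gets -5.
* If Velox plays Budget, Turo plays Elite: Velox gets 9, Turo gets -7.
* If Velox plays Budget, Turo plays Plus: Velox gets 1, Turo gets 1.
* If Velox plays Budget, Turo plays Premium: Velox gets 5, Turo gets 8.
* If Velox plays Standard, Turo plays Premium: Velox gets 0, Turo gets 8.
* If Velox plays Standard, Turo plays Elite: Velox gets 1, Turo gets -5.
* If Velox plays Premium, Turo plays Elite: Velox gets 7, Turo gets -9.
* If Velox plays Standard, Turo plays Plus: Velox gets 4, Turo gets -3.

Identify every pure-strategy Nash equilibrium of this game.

Pure-strategy Nash equilibria: (Budget, Premium) and (Plus, Plus)

(Budget, Plus): Velox can switch to Standard (1 → 4). Not NE.
(Budget, Premium): Velox gets 5, best alternative 2; Turo gets 8, best alternative 1. No profitable deviation — NE.
(Budget, Elite): Turo can switch to Plus (-7 → 1). Not NE.
(Standard, Plus): Velox can switch to Plus (4 → 6). Not NE.
(Standard, Premium): Velox can switch to Budget (0 → 5). Not NE.
(Standard, Elite): Velox can switch to Budget (1 → 9). Not NE.
(Plus, Plus): Velox gets 6, best alternative 4; Turo gets -3, best alternative -4. No profitable deviation — NE.
(Plus, Premium): Velox can switch to Budget (-9 → 5). Not NE.
(Plus, Elite): Velox can switch to Budget (4 → 9). Not NE.
(Premium, Plus): Velox can switch to Standard (2 → 4). Not NE.
(The remaining 2 profiles each have a profitable deviation by the same check.)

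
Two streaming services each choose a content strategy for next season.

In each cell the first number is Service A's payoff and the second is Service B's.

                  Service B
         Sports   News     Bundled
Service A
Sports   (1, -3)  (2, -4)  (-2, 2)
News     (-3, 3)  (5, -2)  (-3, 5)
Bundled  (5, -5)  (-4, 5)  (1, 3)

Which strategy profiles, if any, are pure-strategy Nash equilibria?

(Sports, Sports): Service A can switch to Bundled (1 → 5). Not NE.
(Sports, News): Service A can switch to News (2 → 5). Not NE.
(Sports, Bundled): Service A can switch to Bundled (-2 → 1). Not NE.
(News, Sports): Service A can switch to Sports (-3 → 1). Not NE.
(News, News): Service B can switch to Sports (-2 → 3). Not NE.
(News, Bundled): Service A can switch to Sports (-3 → -2). Not NE.
(Bundled, Sports): Service B can switch to News (-5 → 5). Not NE.
(Bundled, News): Service A can switch to Sports (-4 → 2). Not NE.
(Bundled, Bundled): Service B can switch to News (3 → 5). Not NE.

none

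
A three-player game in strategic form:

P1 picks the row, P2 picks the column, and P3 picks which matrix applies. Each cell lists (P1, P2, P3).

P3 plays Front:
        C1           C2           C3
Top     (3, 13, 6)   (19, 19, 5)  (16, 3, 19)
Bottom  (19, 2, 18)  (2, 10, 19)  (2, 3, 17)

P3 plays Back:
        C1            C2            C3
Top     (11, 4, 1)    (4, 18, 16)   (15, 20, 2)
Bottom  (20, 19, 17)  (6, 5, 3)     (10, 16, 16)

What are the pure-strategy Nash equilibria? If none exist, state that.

none

(Top, C1, Front): P1 can switch to Bottom (3 → 19). Not NE.
(Top, C1, Back): P1 can switch to Bottom (11 → 20). Not NE.
(Top, C2, Front): P3 can switch to Back (5 → 16). Not NE.
(Top, C2, Back): P1 can switch to Bottom (4 → 6). Not NE.
(Top, C3, Front): P2 can switch to C1 (3 → 13). Not NE.
(Top, C3, Back): P3 can switch to Front (2 → 19). Not NE.
(Bottom, C1, Front): P2 can switch to C2 (2 → 10). Not NE.
(Bottom, C1, Back): P3 can switch to Front (17 → 18). Not NE.
(Bottom, C2, Front): P1 can switch to Top (2 → 19). Not NE.
(Bottom, C2, Back): P2 can switch to C1 (5 → 19). Not NE.
(Bottom, C3, Front): P1 can switch to Top (2 → 16). Not NE.
(Bottom, C3, Back): P1 can switch to Top (10 → 15). Not NE.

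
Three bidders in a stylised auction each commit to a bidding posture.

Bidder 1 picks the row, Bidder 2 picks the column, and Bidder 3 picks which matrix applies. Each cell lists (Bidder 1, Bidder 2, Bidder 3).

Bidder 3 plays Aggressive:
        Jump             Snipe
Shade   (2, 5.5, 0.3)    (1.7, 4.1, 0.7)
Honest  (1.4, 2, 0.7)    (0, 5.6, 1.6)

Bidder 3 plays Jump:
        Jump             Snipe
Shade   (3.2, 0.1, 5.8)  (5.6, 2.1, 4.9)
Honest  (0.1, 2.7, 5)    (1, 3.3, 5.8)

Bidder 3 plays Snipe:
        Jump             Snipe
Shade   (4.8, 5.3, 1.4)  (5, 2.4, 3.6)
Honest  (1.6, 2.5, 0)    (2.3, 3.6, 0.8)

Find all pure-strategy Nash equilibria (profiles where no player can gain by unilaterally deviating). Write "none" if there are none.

Bidder 1 against (Jump, Aggressive): payoffs 2, 1.4 → best response Shade.
Bidder 1 against (Jump, Jump): payoffs 3.2, 0.1 → best response Shade.
Bidder 1 against (Jump, Snipe): payoffs 4.8, 1.6 → best response Shade.
Bidder 1 against (Snipe, Aggressive): payoffs 1.7, 0 → best response Shade.
Bidder 1 against (Snipe, Jump): payoffs 5.6, 1 → best response Shade.
Bidder 1 against (Snipe, Snipe): payoffs 5, 2.3 → best response Shade.
Bidder 2 against (Shade, Aggressive): payoffs 5.5, 4.1 → best response Jump.
Bidder 2 against (Shade, Jump): payoffs 0.1, 2.1 → best response Snipe.
Bidder 2 against (Shade, Snipe): payoffs 5.3, 2.4 → best response Jump.
Bidder 2 against (Honest, Aggressive): payoffs 2, 5.6 → best response Snipe.
Bidder 2 against (Honest, Jump): payoffs 2.7, 3.3 → best response Snipe.
Bidder 2 against (Honest, Snipe): payoffs 2.5, 3.6 → best response Snipe.
Bidder 3 against (Shade, Jump): payoffs 0.3, 5.8, 1.4 → best response Jump.
Bidder 3 against (Shade, Snipe): payoffs 0.7, 4.9, 3.6 → best response Jump.
Bidder 3 against (Honest, Jump): payoffs 0.7, 5, 0 → best response Jump.
Bidder 3 against (Honest, Snipe): payoffs 1.6, 5.8, 0.8 → best response Jump.
Mutual best responses: (Shade, Snipe, Jump).

(Shade, Snipe, Jump)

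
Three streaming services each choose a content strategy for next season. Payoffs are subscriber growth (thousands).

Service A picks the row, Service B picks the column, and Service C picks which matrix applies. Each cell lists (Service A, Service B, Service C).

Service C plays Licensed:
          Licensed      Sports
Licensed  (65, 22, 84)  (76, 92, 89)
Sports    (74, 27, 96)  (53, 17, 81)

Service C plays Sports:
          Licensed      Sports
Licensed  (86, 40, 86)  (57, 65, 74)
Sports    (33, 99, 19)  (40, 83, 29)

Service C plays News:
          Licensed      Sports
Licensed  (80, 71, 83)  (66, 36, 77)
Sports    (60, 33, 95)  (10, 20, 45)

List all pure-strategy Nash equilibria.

(Licensed, Licensed, Licensed): Service A can switch to Sports (65 → 74). Not NE.
(Licensed, Licensed, Sports): Service B can switch to Sports (40 → 65). Not NE.
(Licensed, Licensed, News): Service C can switch to Licensed (83 → 84). Not NE.
(Licensed, Sports, Licensed): Service A gets 76, best alternative 53; Service B gets 92, best alternative 22; Service C gets 89, best alternative 77. No profitable deviation — NE.
(Licensed, Sports, Sports): Service C can switch to Licensed (74 → 89). Not NE.
(Licensed, Sports, News): Service B can switch to Licensed (36 → 71). Not NE.
(Sports, Licensed, Licensed): Service A gets 74, best alternative 65; Service B gets 27, best alternative 17; Service C gets 96, best alternative 95. No profitable deviation — NE.
(Sports, Licensed, Sports): Service A can switch to Licensed (33 → 86). Not NE.
(Sports, Licensed, News): Service A can switch to Licensed (60 → 80). Not NE.
(Sports, Sports, Licensed): Service A can switch to Licensed (53 → 76). Not NE.
(Sports, Sports, Sports): Service A can switch to Licensed (40 → 57). Not NE.
(Sports, Sports, News): Service A can switch to Licensed (10 → 66). Not NE.

Pure-strategy Nash equilibria: (Licensed, Sports, Licensed), (Sports, Licensed, Licensed)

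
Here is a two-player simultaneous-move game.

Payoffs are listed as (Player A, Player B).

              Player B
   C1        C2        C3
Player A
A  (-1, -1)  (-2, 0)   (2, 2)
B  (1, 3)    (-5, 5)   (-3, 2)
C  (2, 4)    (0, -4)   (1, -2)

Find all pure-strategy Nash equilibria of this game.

The pure Nash equilibria are (A, C3), (C, C1).

Player A against C1: payoffs -1, 1, 2 → best response C.
Player A against C2: payoffs -2, -5, 0 → best response C.
Player A against C3: payoffs 2, -3, 1 → best response A.
Player B against A: payoffs -1, 0, 2 → best response C3.
Player B against B: payoffs 3, 5, 2 → best response C2.
Player B against C: payoffs 4, -4, -2 → best response C1.
Mutual best responses: (A, C3); (C, C1).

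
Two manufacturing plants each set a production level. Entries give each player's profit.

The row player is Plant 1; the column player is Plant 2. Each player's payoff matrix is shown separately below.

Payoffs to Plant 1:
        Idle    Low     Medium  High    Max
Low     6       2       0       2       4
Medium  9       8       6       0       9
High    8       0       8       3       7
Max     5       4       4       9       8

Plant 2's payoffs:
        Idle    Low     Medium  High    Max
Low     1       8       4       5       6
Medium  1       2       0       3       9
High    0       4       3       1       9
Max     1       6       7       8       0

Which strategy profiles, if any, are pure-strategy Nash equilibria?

Check each profile: it is a Nash equilibrium iff no player can strictly gain by switching unilaterally.
(Low, Idle): Plant 1 can switch to Medium (6 → 9). Not NE.
(Low, Low): Plant 1 can switch to Medium (2 → 8). Not NE.
(Low, Medium): Plant 1 can switch to Medium (0 → 6). Not NE.
(Low, High): Plant 1 can switch to High (2 → 3). Not NE.
(Low, Max): Plant 1 can switch to Medium (4 → 9). Not NE.
(Medium, Idle): Plant 2 can switch to Low (1 → 2). Not NE.
(Medium, Low): Plant 2 can switch to High (2 → 3). Not NE.
(Medium, Medium): Plant 1 can switch to High (6 → 8). Not NE.
(Medium, High): Plant 1 can switch to Low (0 → 2). Not NE.
(Medium, Max): Plant 1 gets 9, best alternative 8; Plant 2 gets 9, best alternative 3. No profitable deviation — NE.
(High, Idle): Plant 1 can switch to Medium (8 → 9). Not NE.
(High, Low): Plant 1 can switch to Low (0 → 2). Not NE.
(High, Medium): Plant 2 can switch to Low (3 → 4). Not NE.
(Max, High): Plant 1 gets 9, best alternative 3; Plant 2 gets 8, best alternative 7. No profitable deviation — NE.
(The remaining 6 profiles each have a profitable deviation by the same check.)

The pure Nash equilibria are (Medium, Max), (Max, High).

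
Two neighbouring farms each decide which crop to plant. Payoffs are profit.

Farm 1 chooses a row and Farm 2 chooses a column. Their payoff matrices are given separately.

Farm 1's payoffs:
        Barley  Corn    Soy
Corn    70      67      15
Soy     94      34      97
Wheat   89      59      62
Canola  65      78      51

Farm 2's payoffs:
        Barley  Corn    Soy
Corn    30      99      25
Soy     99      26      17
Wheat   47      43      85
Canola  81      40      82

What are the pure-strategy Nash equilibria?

Farm 1 against Barley: payoffs 70, 94, 89, 65 → best response Soy.
Farm 1 against Corn: payoffs 67, 34, 59, 78 → best response Canola.
Farm 1 against Soy: payoffs 15, 97, 62, 51 → best response Soy.
Farm 2 against Corn: payoffs 30, 99, 25 → best response Corn.
Farm 2 against Soy: payoffs 99, 26, 17 → best response Barley.
Farm 2 against Wheat: payoffs 47, 43, 85 → best response Soy.
Farm 2 against Canola: payoffs 81, 40, 82 → best response Soy.
Mutual best responses: (Soy, Barley).

Pure NE: (Soy, Barley)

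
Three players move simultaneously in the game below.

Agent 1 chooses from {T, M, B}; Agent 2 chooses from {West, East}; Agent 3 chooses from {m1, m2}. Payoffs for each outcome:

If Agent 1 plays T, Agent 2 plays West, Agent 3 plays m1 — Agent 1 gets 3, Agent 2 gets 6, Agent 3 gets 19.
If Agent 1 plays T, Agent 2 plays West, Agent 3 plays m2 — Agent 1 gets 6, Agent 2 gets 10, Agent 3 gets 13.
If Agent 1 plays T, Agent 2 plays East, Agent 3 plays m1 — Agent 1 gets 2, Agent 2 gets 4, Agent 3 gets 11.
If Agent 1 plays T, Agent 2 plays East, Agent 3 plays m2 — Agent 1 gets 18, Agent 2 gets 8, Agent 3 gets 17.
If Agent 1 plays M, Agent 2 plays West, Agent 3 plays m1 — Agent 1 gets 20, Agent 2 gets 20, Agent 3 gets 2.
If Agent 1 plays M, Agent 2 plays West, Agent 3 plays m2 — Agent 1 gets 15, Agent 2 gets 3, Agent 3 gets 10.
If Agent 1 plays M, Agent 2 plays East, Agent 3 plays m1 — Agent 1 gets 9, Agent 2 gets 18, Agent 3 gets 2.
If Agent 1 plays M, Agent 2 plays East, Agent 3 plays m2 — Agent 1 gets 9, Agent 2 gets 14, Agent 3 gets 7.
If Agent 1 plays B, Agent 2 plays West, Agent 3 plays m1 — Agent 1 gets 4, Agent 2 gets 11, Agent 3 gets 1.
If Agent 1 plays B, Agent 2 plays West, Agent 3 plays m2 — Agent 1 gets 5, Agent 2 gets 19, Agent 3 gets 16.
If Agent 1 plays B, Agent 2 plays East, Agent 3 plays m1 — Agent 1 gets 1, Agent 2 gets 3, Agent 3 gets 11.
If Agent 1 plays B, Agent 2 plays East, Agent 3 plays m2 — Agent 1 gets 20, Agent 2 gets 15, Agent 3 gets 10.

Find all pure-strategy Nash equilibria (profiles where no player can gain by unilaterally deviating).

none

(T, West, m1): Agent 1 can switch to M (3 → 20). Not NE.
(T, West, m2): Agent 1 can switch to M (6 → 15). Not NE.
(T, East, m1): Agent 1 can switch to M (2 → 9). Not NE.
(T, East, m2): Agent 1 can switch to B (18 → 20). Not NE.
(M, West, m1): Agent 3 can switch to m2 (2 → 10). Not NE.
(M, West, m2): Agent 2 can switch to East (3 → 14). Not NE.
(M, East, m1): Agent 2 can switch to West (18 → 20). Not NE.
(M, East, m2): Agent 1 can switch to T (9 → 18). Not NE.
(The remaining 4 profiles each have a profitable deviation by the same check.)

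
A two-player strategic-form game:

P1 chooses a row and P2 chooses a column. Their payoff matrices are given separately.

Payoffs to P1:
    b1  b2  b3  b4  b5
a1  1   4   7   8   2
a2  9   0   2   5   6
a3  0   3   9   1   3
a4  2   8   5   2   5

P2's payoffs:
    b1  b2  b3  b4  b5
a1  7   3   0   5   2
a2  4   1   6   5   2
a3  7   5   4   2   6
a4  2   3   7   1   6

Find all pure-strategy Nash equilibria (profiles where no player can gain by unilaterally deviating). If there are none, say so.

There is no pure-strategy Nash equilibrium.

For each strategy profile, look for a profitable unilateral deviation.
(a1, b1): P1 can switch to a2 (1 → 9). Not NE.
(a1, b2): P1 can switch to a4 (4 → 8). Not NE.
(a1, b3): P1 can switch to a3 (7 → 9). Not NE.
(a1, b4): P2 can switch to b1 (5 → 7). Not NE.
(a1, b5): P1 can switch to a2 (2 → 6). Not NE.
(a2, b1): P2 can switch to b3 (4 → 6). Not NE.
(a2, b2): P1 can switch to a1 (0 → 4). Not NE.
(a2, b3): P1 can switch to a1 (2 → 7). Not NE.
(a2, b4): P1 can switch to a1 (5 → 8). Not NE.
(a2, b5): P2 can switch to b1 (2 → 4). Not NE.
(The remaining 10 profiles each have a profitable deviation by the same check.)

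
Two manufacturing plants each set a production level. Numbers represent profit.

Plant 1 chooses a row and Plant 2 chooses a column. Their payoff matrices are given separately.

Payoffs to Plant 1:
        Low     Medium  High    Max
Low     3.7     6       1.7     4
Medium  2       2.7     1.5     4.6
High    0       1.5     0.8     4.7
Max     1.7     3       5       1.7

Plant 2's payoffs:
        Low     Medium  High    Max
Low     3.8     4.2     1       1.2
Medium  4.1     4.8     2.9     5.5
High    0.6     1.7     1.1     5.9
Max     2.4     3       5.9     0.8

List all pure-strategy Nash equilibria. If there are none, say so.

The pure Nash equilibria are (Low, Medium) and (High, Max) and (Max, High).

Plant 1 against Low: payoffs 3.7, 2, 0, 1.7 → best response Low.
Plant 1 against Medium: payoffs 6, 2.7, 1.5, 3 → best response Low.
Plant 1 against High: payoffs 1.7, 1.5, 0.8, 5 → best response Max.
Plant 1 against Max: payoffs 4, 4.6, 4.7, 1.7 → best response High.
Plant 2 against Low: payoffs 3.8, 4.2, 1, 1.2 → best response Medium.
Plant 2 against Medium: payoffs 4.1, 4.8, 2.9, 5.5 → best response Max.
Plant 2 against High: payoffs 0.6, 1.7, 1.1, 5.9 → best response Max.
Plant 2 against Max: payoffs 2.4, 3, 5.9, 0.8 → best response High.
Mutual best responses: (Low, Medium); (High, Max); (Max, High).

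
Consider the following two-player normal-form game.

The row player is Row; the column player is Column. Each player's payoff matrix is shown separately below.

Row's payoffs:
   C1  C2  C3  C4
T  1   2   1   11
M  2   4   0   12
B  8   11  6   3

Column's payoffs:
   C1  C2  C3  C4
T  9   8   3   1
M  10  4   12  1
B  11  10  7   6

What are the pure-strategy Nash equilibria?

Check each profile: it is a Nash equilibrium iff no player can strictly gain by switching unilaterally.
(T, C1): Row can switch to M (1 → 2). Not NE.
(T, C2): Row can switch to M (2 → 4). Not NE.
(T, C3): Row can switch to B (1 → 6). Not NE.
(T, C4): Row can switch to M (11 → 12). Not NE.
(M, C1): Row can switch to B (2 → 8). Not NE.
(M, C2): Row can switch to B (4 → 11). Not NE.
(M, C3): Row can switch to T (0 → 1). Not NE.
(M, C4): Column can switch to C1 (1 → 10). Not NE.
(B, C1): Row gets 8, best alternative 2; Column gets 11, best alternative 10. No profitable deviation — NE.
(B, C2): Column can switch to C1 (10 → 11). Not NE.
(B, C3): Column can switch to C1 (7 → 11). Not NE.
(The remaining 1 profile has a profitable deviation by the same check.)

The unique pure-strategy Nash equilibrium is (B, C1).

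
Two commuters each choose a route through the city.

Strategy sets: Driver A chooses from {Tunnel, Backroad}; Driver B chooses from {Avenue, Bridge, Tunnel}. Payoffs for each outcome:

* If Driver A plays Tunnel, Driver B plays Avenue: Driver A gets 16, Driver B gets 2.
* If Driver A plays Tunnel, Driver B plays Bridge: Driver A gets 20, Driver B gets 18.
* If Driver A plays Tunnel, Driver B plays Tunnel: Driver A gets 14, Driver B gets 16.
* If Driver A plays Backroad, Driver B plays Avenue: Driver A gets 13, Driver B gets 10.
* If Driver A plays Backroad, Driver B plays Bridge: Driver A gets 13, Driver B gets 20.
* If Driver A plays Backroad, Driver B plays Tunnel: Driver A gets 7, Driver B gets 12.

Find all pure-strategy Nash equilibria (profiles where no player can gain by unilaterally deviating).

Driver A against Avenue: payoffs 16, 13 → best response Tunnel.
Driver A against Bridge: payoffs 20, 13 → best response Tunnel.
Driver A against Tunnel: payoffs 14, 7 → best response Tunnel.
Driver B against Tunnel: payoffs 2, 18, 16 → best response Bridge.
Driver B against Backroad: payoffs 10, 20, 12 → best response Bridge.
Mutual best responses: (Tunnel, Bridge).

(Tunnel, Bridge)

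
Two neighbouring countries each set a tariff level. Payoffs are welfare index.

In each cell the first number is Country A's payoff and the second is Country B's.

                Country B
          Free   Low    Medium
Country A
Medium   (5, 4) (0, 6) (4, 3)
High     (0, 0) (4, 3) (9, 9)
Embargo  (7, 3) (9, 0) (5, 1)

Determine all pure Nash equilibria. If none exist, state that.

Country A against Free: payoffs 5, 0, 7 → best response Embargo.
Country A against Low: payoffs 0, 4, 9 → best response Embargo.
Country A against Medium: payoffs 4, 9, 5 → best response High.
Country B against Medium: payoffs 4, 6, 3 → best response Low.
Country B against High: payoffs 0, 3, 9 → best response Medium.
Country B against Embargo: payoffs 3, 0, 1 → best response Free.
Mutual best responses: (High, Medium); (Embargo, Free).

The pure Nash equilibria are (High, Medium); (Embargo, Free).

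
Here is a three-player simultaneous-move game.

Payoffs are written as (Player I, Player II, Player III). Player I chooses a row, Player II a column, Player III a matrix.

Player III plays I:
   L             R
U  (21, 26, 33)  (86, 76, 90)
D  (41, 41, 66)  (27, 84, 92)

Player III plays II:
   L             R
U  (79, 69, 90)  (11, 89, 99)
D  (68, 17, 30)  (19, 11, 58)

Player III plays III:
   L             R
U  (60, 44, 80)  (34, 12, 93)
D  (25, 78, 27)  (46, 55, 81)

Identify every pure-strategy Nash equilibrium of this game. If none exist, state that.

No pure-strategy Nash equilibrium.

(U, L, I): Player I can switch to D (21 → 41). Not NE.
(U, L, II): Player II can switch to R (69 → 89). Not NE.
(U, L, III): Player III can switch to II (80 → 90). Not NE.
(U, R, I): Player III can switch to II (90 → 99). Not NE.
(U, R, II): Player I can switch to D (11 → 19). Not NE.
(U, R, III): Player I can switch to D (34 → 46). Not NE.
(D, L, I): Player II can switch to R (41 → 84). Not NE.
(D, L, II): Player I can switch to U (68 → 79). Not NE.
(D, L, III): Player I can switch to U (25 → 60). Not NE.
(D, R, I): Player I can switch to U (27 → 86). Not NE.
(The remaining 2 profiles each have a profitable deviation by the same check.)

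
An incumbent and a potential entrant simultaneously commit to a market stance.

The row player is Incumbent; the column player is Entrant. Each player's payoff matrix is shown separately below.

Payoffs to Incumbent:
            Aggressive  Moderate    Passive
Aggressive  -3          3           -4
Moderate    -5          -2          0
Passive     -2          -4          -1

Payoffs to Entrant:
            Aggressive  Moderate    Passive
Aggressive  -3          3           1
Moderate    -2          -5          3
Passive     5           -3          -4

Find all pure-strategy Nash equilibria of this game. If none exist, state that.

The pure Nash equilibria are (Aggressive, Moderate) and (Moderate, Passive) and (Passive, Aggressive).

Incumbent against Aggressive: payoffs -3, -5, -2 → best response Passive.
Incumbent against Moderate: payoffs 3, -2, -4 → best response Aggressive.
Incumbent against Passive: payoffs -4, 0, -1 → best response Moderate.
Entrant against Aggressive: payoffs -3, 3, 1 → best response Moderate.
Entrant against Moderate: payoffs -2, -5, 3 → best response Passive.
Entrant against Passive: payoffs 5, -3, -4 → best response Aggressive.
Mutual best responses: (Aggressive, Moderate); (Moderate, Passive); (Passive, Aggressive).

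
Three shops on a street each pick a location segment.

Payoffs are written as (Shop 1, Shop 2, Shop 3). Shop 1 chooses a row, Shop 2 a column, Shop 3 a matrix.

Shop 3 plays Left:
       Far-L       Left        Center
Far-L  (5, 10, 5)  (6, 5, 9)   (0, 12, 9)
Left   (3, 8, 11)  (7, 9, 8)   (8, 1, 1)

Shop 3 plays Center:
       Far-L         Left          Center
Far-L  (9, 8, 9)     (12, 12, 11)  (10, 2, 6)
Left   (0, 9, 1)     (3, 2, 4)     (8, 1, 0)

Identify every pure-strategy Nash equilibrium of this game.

(Far-L, Far-L, Left): Shop 2 can switch to Center (10 → 12). Not NE.
(Far-L, Far-L, Center): Shop 2 can switch to Left (8 → 12). Not NE.
(Far-L, Left, Left): Shop 1 can switch to Left (6 → 7). Not NE.
(Far-L, Left, Center): Shop 1 gets 12, best alternative 3; Shop 2 gets 12, best alternative 8; Shop 3 gets 11, best alternative 9. No profitable deviation — NE.
(Far-L, Center, Left): Shop 1 can switch to Left (0 → 8). Not NE.
(Far-L, Center, Center): Shop 2 can switch to Far-L (2 → 8). Not NE.
(Left, Far-L, Left): Shop 1 can switch to Far-L (3 → 5). Not NE.
(Left, Far-L, Center): Shop 1 can switch to Far-L (0 → 9). Not NE.
(Left, Left, Left): Shop 1 gets 7, best alternative 6; Shop 2 gets 9, best alternative 8; Shop 3 gets 8, best alternative 4. No profitable deviation — NE.
(Left, Left, Center): Shop 1 can switch to Far-L (3 → 12). Not NE.
(Left, Center, Left): Shop 2 can switch to Far-L (1 → 8). Not NE.
(Left, Center, Center): Shop 1 can switch to Far-L (8 → 10). Not NE.

Pure-strategy Nash equilibria: (Far-L, Left, Center); (Left, Left, Left)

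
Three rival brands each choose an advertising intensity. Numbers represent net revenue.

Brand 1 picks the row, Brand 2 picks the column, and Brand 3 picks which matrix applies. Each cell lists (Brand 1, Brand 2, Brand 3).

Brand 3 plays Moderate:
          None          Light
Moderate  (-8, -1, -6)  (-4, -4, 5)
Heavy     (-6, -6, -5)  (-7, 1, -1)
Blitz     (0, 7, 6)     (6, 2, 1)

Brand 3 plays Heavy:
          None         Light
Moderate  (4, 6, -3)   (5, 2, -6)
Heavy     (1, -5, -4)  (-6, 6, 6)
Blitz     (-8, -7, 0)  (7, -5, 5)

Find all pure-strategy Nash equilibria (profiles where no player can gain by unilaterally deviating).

(Moderate, None, Heavy) and (Blitz, None, Moderate) and (Blitz, Light, Heavy)

For each player, find the best response to each opponent profile; mutual best responses are the pure NE.
Brand 1 against (None, Moderate): payoffs -8, -6, 0 → best response Blitz.
Brand 1 against (None, Heavy): payoffs 4, 1, -8 → best response Moderate.
Brand 1 against (Light, Moderate): payoffs -4, -7, 6 → best response Blitz.
Brand 1 against (Light, Heavy): payoffs 5, -6, 7 → best response Blitz.
Brand 2 against (Moderate, Moderate): payoffs -1, -4 → best response None.
Brand 2 against (Moderate, Heavy): payoffs 6, 2 → best response None.
Brand 2 against (Heavy, Moderate): payoffs -6, 1 → best response Light.
Brand 2 against (Heavy, Heavy): payoffs -5, 6 → best response Light.
Brand 2 against (Blitz, Moderate): payoffs 7, 2 → best response None.
Brand 2 against (Blitz, Heavy): payoffs -7, -5 → best response Light.
Brand 3 against (Moderate, None): payoffs -6, -3 → best response Heavy.
Brand 3 against (Moderate, Light): payoffs 5, -6 → best response Moderate.
Brand 3 against (Heavy, None): payoffs -5, -4 → best response Heavy.
Brand 3 against (Heavy, Light): payoffs -1, 6 → best response Heavy.
Brand 3 against (Blitz, None): payoffs 6, 0 → best response Moderate.
Brand 3 against (Blitz, Light): payoffs 1, 5 → best response Heavy.
Mutual best responses: (Moderate, None, Heavy); (Blitz, None, Moderate); (Blitz, Light, Heavy).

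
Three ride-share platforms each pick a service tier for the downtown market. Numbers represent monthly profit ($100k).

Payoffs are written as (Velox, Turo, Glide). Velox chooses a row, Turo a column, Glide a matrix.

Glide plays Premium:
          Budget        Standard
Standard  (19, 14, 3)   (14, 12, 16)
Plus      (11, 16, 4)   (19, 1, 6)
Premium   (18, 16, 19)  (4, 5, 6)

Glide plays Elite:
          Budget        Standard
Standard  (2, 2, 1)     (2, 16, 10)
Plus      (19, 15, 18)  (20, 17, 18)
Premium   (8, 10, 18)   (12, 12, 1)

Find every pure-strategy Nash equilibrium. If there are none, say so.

Pure-strategy Nash equilibria: (Standard, Budget, Premium); (Plus, Standard, Elite)

Check each profile: it is a Nash equilibrium iff no player can strictly gain by switching unilaterally.
(Standard, Budget, Premium): Velox gets 19, best alternative 18; Turo gets 14, best alternative 12; Glide gets 3, best alternative 1. No profitable deviation — NE.
(Standard, Budget, Elite): Velox can switch to Plus (2 → 19). Not NE.
(Standard, Standard, Premium): Velox can switch to Plus (14 → 19). Not NE.
(Standard, Standard, Elite): Velox can switch to Plus (2 → 20). Not NE.
(Plus, Budget, Premium): Velox can switch to Standard (11 → 19). Not NE.
(Plus, Budget, Elite): Turo can switch to Standard (15 → 17). Not NE.
(Plus, Standard, Premium): Turo can switch to Budget (1 → 16). Not NE.
(Plus, Standard, Elite): Velox gets 20, best alternative 12; Turo gets 17, best alternative 15; Glide gets 18, best alternative 6. No profitable deviation — NE.
(The remaining 4 profiles each have a profitable deviation by the same check.)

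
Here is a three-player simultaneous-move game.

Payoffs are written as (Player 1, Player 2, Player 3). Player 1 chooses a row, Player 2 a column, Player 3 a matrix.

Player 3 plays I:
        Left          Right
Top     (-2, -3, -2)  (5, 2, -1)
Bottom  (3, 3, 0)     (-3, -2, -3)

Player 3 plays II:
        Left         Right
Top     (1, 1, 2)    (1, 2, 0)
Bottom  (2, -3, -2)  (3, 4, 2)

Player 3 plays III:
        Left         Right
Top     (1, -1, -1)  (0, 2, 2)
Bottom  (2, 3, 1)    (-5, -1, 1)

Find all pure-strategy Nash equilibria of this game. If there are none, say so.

The pure Nash equilibria are (Top, Right, III) and (Bottom, Left, III) and (Bottom, Right, II).

Player 1 against (Left, I): payoffs -2, 3 → best response Bottom.
Player 1 against (Left, II): payoffs 1, 2 → best response Bottom.
Player 1 against (Left, III): payoffs 1, 2 → best response Bottom.
Player 1 against (Right, I): payoffs 5, -3 → best response Top.
Player 1 against (Right, II): payoffs 1, 3 → best response Bottom.
Player 1 against (Right, III): payoffs 0, -5 → best response Top.
Player 2 against (Top, I): payoffs -3, 2 → best response Right.
Player 2 against (Top, II): payoffs 1, 2 → best response Right.
Player 2 against (Top, III): payoffs -1, 2 → best response Right.
Player 2 against (Bottom, I): payoffs 3, -2 → best response Left.
Player 2 against (Bottom, II): payoffs -3, 4 → best response Right.
Player 2 against (Bottom, III): payoffs 3, -1 → best response Left.
Player 3 against (Top, Left): payoffs -2, 2, -1 → best response II.
Player 3 against (Top, Right): payoffs -1, 0, 2 → best response III.
Player 3 against (Bottom, Left): payoffs 0, -2, 1 → best response III.
Player 3 against (Bottom, Right): payoffs -3, 2, 1 → best response II.
Mutual best responses: (Top, Right, III); (Bottom, Left, III); (Bottom, Right, II).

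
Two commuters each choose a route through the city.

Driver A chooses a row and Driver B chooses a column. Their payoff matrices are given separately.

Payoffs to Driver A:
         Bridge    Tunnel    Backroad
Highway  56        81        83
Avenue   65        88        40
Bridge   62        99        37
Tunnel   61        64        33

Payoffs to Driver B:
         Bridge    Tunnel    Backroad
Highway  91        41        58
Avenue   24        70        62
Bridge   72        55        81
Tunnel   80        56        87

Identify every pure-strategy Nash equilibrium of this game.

Driver A against Bridge: payoffs 56, 65, 62, 61 → best response Avenue.
Driver A against Tunnel: payoffs 81, 88, 99, 64 → best response Bridge.
Driver A against Backroad: payoffs 83, 40, 37, 33 → best response Highway.
Driver B against Highway: payoffs 91, 41, 58 → best response Bridge.
Driver B against Avenue: payoffs 24, 70, 62 → best response Tunnel.
Driver B against Bridge: payoffs 72, 55, 81 → best response Backroad.
Driver B against Tunnel: payoffs 80, 56, 87 → best response Backroad.
No profile is a mutual best response for all players.

There is no pure-strategy Nash equilibrium.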